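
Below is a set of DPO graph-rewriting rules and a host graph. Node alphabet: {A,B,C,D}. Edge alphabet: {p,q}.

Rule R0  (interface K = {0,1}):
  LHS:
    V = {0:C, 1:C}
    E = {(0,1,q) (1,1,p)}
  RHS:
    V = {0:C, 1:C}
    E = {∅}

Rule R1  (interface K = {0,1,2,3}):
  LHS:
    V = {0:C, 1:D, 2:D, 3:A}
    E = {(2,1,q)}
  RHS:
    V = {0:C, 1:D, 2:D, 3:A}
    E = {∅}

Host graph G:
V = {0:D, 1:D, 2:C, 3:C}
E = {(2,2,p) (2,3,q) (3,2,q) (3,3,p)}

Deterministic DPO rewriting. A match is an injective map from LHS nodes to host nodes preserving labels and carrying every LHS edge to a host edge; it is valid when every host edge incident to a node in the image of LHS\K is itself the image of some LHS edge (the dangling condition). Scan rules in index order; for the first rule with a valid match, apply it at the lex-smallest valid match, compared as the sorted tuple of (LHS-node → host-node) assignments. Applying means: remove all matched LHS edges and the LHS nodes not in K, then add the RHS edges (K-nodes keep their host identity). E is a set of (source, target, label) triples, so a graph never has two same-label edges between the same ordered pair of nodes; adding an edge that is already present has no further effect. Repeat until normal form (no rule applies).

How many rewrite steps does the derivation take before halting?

start.  V:4 E:4  edges: 2-p->2 2-q->3 3-q->2 3-p->3
1. fire R0 via {0↦2, 1↦3}  →  V:4 E:2  edges: 2-p->2 3-q->2
2. fire R0 via {0↦3, 1↦2}  →  V:4 E:0  edges: ∅
normal form: no rule applies after step 2

Answer: 2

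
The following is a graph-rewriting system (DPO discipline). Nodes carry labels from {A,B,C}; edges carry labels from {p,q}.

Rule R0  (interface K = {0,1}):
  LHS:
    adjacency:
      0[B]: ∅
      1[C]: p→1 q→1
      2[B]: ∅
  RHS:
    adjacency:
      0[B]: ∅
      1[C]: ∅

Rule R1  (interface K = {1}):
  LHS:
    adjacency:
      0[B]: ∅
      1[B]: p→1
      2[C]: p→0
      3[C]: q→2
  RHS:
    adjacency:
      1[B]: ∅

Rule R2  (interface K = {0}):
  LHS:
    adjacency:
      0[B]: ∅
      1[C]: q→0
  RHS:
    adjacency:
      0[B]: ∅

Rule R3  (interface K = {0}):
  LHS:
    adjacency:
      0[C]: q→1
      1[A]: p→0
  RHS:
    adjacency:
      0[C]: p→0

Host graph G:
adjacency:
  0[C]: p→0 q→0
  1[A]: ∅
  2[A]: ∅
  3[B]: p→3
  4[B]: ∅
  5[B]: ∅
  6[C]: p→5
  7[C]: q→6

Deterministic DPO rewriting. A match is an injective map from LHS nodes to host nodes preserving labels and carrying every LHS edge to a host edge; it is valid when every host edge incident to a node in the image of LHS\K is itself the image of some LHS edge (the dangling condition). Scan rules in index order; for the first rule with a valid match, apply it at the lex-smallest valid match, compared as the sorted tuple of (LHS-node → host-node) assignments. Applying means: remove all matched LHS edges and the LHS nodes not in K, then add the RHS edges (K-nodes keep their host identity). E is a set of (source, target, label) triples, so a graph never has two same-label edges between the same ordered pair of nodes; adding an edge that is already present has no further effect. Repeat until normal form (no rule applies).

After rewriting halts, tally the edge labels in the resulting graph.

Answer: (no edges)

Derivation:
start.  V:8 E:5  edges: 0-p->0 0-q->0 3-p->3 6-p->5 7-q->6
1. fire R0 via {0↦3, 1↦0, 2↦4}  →  V:7 E:3  edges: 3-p->3 6-p->5 7-q->6
2. fire R1 via {0↦5, 1↦3, 2↦6, 3↦7}  →  V:4 E:0  edges: ∅
final graph: no rule applies after step 2
NF edges: []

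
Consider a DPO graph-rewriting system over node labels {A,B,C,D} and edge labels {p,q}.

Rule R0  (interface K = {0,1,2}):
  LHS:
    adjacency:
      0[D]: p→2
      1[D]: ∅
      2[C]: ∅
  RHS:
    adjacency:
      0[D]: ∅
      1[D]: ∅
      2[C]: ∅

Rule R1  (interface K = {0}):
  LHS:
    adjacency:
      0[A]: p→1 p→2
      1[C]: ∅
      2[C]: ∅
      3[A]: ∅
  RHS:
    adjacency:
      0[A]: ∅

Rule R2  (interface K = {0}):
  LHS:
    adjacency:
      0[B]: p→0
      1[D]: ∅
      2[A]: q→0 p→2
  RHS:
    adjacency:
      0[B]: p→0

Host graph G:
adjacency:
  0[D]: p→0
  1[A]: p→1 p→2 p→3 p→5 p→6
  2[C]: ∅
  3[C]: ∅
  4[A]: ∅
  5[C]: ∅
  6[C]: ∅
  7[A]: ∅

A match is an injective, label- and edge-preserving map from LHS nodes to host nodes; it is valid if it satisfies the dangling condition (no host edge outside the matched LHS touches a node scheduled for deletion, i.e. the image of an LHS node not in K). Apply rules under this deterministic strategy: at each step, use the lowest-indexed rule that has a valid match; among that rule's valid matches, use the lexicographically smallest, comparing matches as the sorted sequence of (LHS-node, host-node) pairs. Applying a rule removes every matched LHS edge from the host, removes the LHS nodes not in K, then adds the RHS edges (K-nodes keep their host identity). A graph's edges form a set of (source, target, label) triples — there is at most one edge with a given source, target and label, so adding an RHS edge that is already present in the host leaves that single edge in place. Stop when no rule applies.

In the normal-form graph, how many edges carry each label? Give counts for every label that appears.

Answer: p:2

Derivation:
start.  V:8 E:6  edges: 0-p->0 1-p->1 1-p->2 1-p->3 1-p->5 1-p->6
1. fire R1 via {0↦1, 1↦2, 2↦3, 3↦4}  →  V:5 E:4  edges: 0-p->0 1-p->1 1-p->5 1-p->6
2. fire R1 via {0↦1, 1↦5, 2↦6, 3↦7}  →  V:2 E:2  edges: 0-p->0 1-p->1
halt: no rule applies after step 2
NF edges: [(0, 0, 'p'), (1, 1, 'p')]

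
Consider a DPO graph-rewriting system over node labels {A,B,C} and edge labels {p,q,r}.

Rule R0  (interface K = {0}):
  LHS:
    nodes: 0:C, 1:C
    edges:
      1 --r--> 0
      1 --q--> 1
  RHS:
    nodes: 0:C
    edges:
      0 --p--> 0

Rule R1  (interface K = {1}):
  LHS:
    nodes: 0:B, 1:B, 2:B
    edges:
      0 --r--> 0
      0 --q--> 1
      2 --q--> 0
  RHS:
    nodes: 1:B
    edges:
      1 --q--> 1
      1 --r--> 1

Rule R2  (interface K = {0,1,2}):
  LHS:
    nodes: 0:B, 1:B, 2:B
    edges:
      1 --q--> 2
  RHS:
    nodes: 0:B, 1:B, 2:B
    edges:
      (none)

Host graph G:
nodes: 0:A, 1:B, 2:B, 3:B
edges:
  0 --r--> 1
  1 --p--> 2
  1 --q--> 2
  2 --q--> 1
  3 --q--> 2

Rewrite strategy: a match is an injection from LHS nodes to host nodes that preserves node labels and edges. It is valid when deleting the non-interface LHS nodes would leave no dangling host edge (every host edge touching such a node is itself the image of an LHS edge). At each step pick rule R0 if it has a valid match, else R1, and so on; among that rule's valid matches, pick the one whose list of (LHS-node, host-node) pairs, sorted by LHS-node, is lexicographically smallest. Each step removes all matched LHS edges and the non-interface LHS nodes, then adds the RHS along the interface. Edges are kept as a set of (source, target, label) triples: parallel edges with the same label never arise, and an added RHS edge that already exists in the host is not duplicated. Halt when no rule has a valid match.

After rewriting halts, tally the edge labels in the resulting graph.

Answer: p:1 r:1

Steps:
[0] host  ⇒  4 nodes, 5 edges  {0-r->1 1-p->2 1-q->2 2-q->1 3-q->2}
[1] R2 @ {0↦1, 1↦3, 2↦2}  ⇒  4 nodes, 4 edges  {0-r->1 1-p->2 1-q->2 2-q->1}
[2] R2 @ {0↦3, 1↦1, 2↦2}  ⇒  4 nodes, 3 edges  {0-r->1 1-p->2 2-q->1}
[3] R2 @ {0↦3, 1↦2, 2↦1}  ⇒  4 nodes, 2 edges  {0-r->1 1-p->2}
final graph: no rule applies after step 3
NF edges: [(0, 1, 'r'), (1, 2, 'p')]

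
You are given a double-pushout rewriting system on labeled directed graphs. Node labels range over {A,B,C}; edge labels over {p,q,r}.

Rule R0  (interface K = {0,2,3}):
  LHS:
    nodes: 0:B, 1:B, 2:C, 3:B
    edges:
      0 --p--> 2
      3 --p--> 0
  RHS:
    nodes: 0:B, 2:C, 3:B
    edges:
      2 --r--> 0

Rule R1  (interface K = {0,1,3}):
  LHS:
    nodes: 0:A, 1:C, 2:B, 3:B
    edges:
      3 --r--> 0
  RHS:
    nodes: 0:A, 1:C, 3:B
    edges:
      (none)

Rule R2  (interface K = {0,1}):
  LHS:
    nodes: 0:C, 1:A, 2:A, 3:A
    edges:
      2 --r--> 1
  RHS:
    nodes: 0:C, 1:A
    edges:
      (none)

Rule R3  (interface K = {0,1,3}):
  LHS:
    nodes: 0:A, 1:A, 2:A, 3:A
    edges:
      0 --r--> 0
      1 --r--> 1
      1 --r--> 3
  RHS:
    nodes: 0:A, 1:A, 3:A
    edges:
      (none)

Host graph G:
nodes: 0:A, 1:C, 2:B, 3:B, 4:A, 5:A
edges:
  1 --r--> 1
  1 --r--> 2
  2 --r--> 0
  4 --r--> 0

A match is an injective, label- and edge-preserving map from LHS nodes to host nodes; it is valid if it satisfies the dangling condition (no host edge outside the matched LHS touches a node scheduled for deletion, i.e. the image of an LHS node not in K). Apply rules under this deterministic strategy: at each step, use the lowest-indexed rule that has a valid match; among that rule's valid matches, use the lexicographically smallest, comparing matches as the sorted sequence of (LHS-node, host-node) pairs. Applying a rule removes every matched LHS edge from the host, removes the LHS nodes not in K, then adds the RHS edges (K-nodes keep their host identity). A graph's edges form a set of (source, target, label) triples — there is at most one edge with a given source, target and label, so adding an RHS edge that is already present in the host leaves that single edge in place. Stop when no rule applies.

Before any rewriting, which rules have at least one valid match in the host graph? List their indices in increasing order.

R0: no valid match — LHS pattern not found
R1: 1 valid match — {0↦0, 1↦1, 2↦3, 3↦2}
R2: 1 valid match — {0↦1, 1↦0, 2↦4, 3↦5}
R3: no valid match — LHS pattern not found

Answer: [R1,R2]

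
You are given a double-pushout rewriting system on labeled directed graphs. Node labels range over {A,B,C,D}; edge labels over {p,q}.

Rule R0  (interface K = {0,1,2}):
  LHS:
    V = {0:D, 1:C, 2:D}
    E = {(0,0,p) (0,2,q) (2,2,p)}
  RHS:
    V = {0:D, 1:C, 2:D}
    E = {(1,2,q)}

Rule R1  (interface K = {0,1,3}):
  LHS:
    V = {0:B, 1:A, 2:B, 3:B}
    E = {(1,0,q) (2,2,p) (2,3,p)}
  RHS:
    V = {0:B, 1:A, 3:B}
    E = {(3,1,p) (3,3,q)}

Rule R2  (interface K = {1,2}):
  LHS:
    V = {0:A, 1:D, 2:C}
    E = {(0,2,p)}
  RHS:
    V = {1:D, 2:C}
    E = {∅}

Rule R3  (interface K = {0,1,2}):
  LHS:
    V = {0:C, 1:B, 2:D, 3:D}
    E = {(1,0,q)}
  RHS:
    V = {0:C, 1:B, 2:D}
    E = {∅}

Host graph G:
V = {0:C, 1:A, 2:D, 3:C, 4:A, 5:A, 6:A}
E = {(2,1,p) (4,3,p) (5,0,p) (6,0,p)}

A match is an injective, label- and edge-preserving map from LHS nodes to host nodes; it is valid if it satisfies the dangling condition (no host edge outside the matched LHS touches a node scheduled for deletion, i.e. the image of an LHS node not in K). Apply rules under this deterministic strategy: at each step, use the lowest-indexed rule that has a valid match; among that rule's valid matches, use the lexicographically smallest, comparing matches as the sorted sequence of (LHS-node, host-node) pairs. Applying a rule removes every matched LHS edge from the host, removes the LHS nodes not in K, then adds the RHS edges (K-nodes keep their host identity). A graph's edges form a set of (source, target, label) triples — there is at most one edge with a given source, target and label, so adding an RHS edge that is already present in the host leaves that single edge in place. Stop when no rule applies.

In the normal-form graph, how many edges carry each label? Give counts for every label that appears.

Answer: p:1

Steps:
[0] host  ⇒  7 nodes, 4 edges  {2-p->1 4-p->3 5-p->0 6-p->0}
[1] R2 @ {0↦4, 1↦2, 2↦3}  ⇒  6 nodes, 3 edges  {2-p->1 5-p->0 6-p->0}
[2] R2 @ {0↦5, 1↦2, 2↦0}  ⇒  5 nodes, 2 edges  {2-p->1 6-p->0}
[3] R2 @ {0↦6, 1↦2, 2↦0}  ⇒  4 nodes, 1 edges  {2-p->1}
final graph: no rule applies after step 3
NF edges: [(2, 1, 'p')]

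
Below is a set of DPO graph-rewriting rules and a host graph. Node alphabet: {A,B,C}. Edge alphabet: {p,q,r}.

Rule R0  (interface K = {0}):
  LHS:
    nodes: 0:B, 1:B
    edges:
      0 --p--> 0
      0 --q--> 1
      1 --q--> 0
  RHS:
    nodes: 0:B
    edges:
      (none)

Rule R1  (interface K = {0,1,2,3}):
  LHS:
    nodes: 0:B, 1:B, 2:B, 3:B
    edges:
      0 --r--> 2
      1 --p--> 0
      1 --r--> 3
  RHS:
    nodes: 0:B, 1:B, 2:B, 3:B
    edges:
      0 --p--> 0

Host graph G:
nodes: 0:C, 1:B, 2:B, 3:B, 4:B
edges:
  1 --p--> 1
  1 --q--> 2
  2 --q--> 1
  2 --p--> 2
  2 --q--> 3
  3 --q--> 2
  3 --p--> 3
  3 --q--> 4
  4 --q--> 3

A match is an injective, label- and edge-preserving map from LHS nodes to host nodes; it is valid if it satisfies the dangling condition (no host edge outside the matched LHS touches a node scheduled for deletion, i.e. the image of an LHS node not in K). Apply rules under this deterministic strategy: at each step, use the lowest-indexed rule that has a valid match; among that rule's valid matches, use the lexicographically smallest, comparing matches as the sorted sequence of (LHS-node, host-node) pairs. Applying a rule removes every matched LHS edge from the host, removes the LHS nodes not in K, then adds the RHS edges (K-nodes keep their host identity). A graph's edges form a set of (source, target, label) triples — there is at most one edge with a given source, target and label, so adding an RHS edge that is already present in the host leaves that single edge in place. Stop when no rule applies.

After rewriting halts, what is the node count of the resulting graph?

Answer: 2

Derivation:
start.  V:5 E:9  edges: 1-p->1 1-q->2 2-q->1 2-p->2 2-q->3 3-q->2 3-p->3 3-q->4 4-q->3
1. fire R0 via {0↦3, 1↦4}  →  V:4 E:6  edges: 1-p->1 1-q->2 2-q->1 2-p->2 2-q->3 3-q->2
2. fire R0 via {0↦2, 1↦3}  →  V:3 E:3  edges: 1-p->1 1-q->2 2-q->1
3. fire R0 via {0↦1, 1↦2}  →  V:2 E:0  edges: ∅
normal form: no rule applies after step 3
NF nodes: {0:C, 1:B}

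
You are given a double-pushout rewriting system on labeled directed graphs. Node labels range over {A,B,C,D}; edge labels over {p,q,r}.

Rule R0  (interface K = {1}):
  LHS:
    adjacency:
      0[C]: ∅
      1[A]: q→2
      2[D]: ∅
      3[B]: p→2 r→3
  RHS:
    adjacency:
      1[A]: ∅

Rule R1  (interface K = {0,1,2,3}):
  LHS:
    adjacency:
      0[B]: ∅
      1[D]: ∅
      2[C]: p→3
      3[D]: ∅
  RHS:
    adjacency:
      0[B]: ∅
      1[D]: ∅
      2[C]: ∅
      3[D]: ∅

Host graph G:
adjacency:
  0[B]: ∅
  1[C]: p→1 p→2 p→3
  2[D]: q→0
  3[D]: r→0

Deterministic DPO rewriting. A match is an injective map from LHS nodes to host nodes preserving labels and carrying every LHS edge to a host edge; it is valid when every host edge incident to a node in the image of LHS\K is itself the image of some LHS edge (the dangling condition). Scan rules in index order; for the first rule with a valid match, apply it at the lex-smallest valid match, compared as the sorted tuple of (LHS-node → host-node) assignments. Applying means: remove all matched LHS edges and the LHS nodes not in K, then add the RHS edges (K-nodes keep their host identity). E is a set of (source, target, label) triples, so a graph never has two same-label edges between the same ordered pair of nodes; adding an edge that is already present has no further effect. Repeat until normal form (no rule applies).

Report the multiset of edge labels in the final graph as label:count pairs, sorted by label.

Answer: p:1 q:1 r:1

Rewrite trace:
initial: |V|=4 |E|=5  E = 1-p->1 1-p->2 1-p->3 2-q->0 3-r->0
step 1: apply R1 at {0↦0, 1↦2, 2↦1, 3↦3}  → |V|=4 |E|=4  E = 1-p->1 1-p->2 2-q->0 3-r->0
step 2: apply R1 at {0↦0, 1↦3, 2↦1, 3↦2}  → |V|=4 |E|=3  E = 1-p->1 2-q->0 3-r->0
halt: no rule applies after step 2
NF edges: [(1, 1, 'p'), (2, 0, 'q'), (3, 0, 'r')]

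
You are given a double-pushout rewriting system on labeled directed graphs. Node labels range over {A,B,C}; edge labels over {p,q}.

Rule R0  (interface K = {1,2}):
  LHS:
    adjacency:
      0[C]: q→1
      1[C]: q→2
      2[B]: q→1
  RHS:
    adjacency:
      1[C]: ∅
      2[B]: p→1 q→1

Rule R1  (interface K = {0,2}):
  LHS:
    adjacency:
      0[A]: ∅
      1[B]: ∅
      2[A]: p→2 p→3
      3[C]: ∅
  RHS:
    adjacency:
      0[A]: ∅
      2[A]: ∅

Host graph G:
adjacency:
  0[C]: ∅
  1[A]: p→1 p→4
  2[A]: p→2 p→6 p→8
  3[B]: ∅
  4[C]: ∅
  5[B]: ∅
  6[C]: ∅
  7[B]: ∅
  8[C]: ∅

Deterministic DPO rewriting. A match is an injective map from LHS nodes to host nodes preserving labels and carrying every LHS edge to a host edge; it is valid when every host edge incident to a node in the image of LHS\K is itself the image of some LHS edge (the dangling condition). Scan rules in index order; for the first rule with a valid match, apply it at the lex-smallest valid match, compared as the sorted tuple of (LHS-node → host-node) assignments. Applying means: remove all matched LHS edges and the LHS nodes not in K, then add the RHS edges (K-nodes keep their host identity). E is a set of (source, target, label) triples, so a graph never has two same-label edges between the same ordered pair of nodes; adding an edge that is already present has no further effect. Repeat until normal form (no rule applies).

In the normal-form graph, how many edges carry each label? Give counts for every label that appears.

Answer: p:1

Rewrite trace:
initial: |V|=9 |E|=5  E = 1-p->1 1-p->4 2-p->2 2-p->6 2-p->8
step 1: apply R1 at {0↦1, 1↦3, 2↦2, 3↦6}  → |V|=7 |E|=3  E = 1-p->1 1-p->4 2-p->8
step 2: apply R1 at {0↦2, 1↦5, 2↦1, 3↦4}  → |V|=5 |E|=1  E = 2-p->8
final graph: no rule applies after step 2
NF edges: [(2, 8, 'p')]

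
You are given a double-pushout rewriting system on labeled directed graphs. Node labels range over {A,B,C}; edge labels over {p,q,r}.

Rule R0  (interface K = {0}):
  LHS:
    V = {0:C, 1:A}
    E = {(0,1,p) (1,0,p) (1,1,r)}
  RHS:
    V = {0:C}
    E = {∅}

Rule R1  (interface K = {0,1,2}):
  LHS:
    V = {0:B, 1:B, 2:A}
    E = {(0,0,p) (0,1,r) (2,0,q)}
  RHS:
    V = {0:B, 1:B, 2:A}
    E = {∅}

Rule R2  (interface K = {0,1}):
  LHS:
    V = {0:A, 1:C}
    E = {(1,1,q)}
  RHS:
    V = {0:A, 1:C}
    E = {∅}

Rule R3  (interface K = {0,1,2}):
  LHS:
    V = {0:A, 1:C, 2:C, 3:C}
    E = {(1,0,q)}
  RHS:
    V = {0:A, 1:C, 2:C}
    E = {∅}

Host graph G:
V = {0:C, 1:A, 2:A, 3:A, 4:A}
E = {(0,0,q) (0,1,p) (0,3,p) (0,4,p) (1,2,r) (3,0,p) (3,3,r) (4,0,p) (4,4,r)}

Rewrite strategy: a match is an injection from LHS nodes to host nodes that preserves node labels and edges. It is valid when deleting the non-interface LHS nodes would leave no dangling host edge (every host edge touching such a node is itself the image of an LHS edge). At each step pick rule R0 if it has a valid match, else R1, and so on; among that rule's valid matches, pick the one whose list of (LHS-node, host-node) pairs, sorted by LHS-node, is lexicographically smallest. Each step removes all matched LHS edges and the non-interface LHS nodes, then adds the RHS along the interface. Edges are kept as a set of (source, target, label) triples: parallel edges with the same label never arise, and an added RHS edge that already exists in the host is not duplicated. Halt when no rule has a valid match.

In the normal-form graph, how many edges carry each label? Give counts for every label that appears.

Answer: p:1 r:1

Rewrite trace:
initial: |V|=5 |E|=9  E = 0-q->0 0-p->1 0-p->3 0-p->4 1-r->2 3-p->0 3-r->3 4-p->0 4-r->4
step 1: apply R0 at {0↦0, 1↦3}  → |V|=4 |E|=6  E = 0-q->0 0-p->1 0-p->4 1-r->2 4-p->0 4-r->4
step 2: apply R0 at {0↦0, 1↦4}  → |V|=3 |E|=3  E = 0-q->0 0-p->1 1-r->2
step 3: apply R2 at {0↦1, 1↦0}  → |V|=3 |E|=2  E = 0-p->1 1-r->2
final graph: no rule applies after step 3
NF edges: [(0, 1, 'p'), (1, 2, 'r')]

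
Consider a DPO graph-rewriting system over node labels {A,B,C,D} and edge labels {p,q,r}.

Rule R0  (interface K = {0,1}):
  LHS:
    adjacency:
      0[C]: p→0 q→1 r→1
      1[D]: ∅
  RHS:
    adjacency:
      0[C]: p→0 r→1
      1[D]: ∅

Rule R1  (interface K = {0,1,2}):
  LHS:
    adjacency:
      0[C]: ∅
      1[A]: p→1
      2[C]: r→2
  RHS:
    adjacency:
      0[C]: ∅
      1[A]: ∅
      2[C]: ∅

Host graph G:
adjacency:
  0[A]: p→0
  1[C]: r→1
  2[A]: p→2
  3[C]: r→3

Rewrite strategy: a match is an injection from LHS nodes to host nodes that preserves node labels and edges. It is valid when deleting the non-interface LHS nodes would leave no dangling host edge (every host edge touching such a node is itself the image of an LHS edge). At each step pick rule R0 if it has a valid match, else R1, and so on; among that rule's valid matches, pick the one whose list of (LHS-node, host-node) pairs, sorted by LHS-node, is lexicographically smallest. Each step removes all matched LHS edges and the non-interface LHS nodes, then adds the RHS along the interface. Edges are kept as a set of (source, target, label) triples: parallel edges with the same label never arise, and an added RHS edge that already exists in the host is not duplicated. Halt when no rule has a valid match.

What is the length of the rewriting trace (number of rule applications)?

Answer: 2

Rewrite trace:
[0] host  ⇒  4 nodes, 4 edges  {0-p->0 1-r->1 2-p->2 3-r->3}
[1] R1 @ {0↦1, 1↦0, 2↦3}  ⇒  4 nodes, 2 edges  {1-r->1 2-p->2}
[2] R1 @ {0↦3, 1↦2, 2↦1}  ⇒  4 nodes, 0 edges  {∅}
final graph: no rule applies after step 2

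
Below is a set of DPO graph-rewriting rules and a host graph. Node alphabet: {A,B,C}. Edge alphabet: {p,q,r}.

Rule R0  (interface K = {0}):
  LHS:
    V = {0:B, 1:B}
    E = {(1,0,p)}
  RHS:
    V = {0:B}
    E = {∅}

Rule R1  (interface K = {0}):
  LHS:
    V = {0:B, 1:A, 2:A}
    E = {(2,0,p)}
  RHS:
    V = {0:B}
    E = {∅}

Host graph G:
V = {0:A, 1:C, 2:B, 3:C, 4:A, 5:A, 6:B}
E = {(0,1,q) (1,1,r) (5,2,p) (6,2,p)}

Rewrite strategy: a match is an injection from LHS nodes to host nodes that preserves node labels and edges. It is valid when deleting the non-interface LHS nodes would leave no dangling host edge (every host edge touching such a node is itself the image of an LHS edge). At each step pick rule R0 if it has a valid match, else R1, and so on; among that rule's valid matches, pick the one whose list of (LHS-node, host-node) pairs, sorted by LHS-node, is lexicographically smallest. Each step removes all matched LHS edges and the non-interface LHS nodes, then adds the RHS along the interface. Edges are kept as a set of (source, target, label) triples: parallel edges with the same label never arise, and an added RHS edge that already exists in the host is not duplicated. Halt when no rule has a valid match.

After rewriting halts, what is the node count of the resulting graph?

Answer: 4

Derivation:
[0] host  ⇒  7 nodes, 4 edges  {0-q->1 1-r->1 5-p->2 6-p->2}
[1] R0 @ {0↦2, 1↦6}  ⇒  6 nodes, 3 edges  {0-q->1 1-r->1 5-p->2}
[2] R1 @ {0↦2, 1↦4, 2↦5}  ⇒  4 nodes, 2 edges  {0-q->1 1-r->1}
normal form: no rule applies after step 2
NF nodes: {0:A, 1:C, 2:B, 3:C}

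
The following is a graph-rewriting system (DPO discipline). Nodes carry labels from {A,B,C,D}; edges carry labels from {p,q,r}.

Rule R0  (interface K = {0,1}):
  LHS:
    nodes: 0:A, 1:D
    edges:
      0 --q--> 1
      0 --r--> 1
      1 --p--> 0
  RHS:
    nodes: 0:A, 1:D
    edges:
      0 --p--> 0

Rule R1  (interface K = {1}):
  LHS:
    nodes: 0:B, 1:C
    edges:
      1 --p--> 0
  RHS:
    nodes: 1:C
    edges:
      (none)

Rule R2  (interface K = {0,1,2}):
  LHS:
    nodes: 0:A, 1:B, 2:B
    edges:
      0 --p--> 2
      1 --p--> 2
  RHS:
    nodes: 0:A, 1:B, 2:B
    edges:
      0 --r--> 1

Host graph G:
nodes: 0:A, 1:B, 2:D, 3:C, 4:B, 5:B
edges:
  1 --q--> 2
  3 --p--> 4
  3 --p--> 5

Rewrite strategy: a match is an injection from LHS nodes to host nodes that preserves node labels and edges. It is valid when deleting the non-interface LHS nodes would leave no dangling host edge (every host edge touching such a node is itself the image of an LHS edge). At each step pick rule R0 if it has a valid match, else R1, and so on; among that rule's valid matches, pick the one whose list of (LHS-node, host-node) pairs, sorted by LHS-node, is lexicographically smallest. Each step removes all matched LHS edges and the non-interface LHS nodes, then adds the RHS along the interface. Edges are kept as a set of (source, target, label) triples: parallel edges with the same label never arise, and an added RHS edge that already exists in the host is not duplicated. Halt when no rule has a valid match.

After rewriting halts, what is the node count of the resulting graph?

Answer: 4

Steps:
[0] host  ⇒  6 nodes, 3 edges  {1-q->2 3-p->4 3-p->5}
[1] R1 @ {0↦4, 1↦3}  ⇒  5 nodes, 2 edges  {1-q->2 3-p->5}
[2] R1 @ {0↦5, 1↦3}  ⇒  4 nodes, 1 edges  {1-q->2}
normal form: no rule applies after step 2
NF nodes: {0:A, 1:B, 2:D, 3:C}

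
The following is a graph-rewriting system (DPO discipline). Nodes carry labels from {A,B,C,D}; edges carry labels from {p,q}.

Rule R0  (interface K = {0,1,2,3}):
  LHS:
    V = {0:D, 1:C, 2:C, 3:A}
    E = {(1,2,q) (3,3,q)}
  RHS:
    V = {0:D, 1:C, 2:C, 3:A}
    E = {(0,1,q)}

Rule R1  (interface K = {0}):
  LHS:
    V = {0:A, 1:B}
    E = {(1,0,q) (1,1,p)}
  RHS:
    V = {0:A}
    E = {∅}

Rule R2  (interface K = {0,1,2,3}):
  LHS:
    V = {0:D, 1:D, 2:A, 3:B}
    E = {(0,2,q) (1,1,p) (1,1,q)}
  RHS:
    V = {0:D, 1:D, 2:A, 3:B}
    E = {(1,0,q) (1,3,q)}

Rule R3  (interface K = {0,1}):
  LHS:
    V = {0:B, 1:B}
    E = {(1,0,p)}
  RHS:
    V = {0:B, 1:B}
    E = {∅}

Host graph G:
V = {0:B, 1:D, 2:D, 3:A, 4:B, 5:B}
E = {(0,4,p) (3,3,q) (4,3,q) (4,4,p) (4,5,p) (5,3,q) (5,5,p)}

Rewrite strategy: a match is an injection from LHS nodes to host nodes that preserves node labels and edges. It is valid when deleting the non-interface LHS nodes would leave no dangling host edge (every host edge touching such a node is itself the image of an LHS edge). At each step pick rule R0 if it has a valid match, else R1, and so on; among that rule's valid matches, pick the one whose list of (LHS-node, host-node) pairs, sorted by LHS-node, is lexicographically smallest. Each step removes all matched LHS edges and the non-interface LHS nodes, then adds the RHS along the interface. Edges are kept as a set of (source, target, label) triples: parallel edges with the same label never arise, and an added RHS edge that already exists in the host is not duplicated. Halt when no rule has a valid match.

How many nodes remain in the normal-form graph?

initial: |V|=6 |E|=7  E = 0-p->4 3-q->3 4-q->3 4-p->4 4-p->5 5-q->3 5-p->5
step 1: apply R3 at {0↦4, 1↦0}  → |V|=6 |E|=6  E = 3-q->3 4-q->3 4-p->4 4-p->5 5-q->3 5-p->5
step 2: apply R3 at {0↦5, 1↦4}  → |V|=6 |E|=5  E = 3-q->3 4-q->3 4-p->4 5-q->3 5-p->5
step 3: apply R1 at {0↦3, 1↦4}  → |V|=5 |E|=3  E = 3-q->3 5-q->3 5-p->5
step 4: apply R1 at {0↦3, 1↦5}  → |V|=4 |E|=1  E = 3-q->3
final graph: no rule applies after step 4
NF nodes: {0:B, 1:D, 2:D, 3:A}

Answer: 4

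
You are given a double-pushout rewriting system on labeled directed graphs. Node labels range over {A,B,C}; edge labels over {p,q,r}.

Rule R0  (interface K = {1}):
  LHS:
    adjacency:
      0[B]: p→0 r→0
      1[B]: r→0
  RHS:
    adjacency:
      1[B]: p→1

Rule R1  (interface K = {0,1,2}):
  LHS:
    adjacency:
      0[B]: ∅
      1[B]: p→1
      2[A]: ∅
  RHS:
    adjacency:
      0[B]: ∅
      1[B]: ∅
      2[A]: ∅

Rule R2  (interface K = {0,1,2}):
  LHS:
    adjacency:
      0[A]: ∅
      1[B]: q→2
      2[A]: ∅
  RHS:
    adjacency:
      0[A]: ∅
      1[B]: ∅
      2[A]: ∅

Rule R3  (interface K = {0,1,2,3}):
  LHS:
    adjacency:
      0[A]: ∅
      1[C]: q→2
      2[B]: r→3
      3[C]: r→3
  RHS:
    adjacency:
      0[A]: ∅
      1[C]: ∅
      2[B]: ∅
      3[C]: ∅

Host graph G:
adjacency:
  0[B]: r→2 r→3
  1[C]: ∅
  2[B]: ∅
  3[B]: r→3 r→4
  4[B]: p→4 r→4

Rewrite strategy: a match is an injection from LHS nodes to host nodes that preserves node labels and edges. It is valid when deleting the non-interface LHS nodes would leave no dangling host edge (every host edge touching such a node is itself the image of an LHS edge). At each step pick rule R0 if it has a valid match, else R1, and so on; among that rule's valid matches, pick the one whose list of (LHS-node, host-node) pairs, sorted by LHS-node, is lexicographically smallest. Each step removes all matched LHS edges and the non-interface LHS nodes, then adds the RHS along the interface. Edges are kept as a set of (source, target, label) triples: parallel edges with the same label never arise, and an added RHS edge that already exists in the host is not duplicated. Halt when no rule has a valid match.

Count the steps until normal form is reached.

Answer: 2

Derivation:
start.  V:5 E:6  edges: 0-r->2 0-r->3 3-r->3 3-r->4 4-p->4 4-r->4
1. fire R0 via {0↦4, 1↦3}  →  V:4 E:4  edges: 0-r->2 0-r->3 3-p->3 3-r->3
2. fire R0 via {0↦3, 1↦0}  →  V:3 E:2  edges: 0-p->0 0-r->2
final graph: no rule applies after step 2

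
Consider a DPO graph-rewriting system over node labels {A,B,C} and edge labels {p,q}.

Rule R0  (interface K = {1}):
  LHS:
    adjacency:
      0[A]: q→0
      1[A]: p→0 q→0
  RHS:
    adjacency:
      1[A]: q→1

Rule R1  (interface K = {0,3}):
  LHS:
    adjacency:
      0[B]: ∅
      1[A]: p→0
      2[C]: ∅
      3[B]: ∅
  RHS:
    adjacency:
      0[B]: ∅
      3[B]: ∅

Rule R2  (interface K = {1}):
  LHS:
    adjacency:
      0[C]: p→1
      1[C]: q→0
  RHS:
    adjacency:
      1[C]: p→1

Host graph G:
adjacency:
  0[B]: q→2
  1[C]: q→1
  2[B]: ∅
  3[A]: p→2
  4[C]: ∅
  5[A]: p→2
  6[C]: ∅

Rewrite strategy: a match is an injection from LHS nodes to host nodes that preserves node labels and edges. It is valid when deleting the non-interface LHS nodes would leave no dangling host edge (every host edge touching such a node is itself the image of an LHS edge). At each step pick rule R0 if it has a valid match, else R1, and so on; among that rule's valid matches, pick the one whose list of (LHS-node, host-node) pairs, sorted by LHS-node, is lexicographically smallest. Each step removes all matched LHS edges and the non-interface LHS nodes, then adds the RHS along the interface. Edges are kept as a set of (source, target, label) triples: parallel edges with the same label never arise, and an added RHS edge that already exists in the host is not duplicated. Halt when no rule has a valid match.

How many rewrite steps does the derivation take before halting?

Answer: 2

Rewrite trace:
[0] host  ⇒  7 nodes, 4 edges  {0-q->2 1-q->1 3-p->2 5-p->2}
[1] R1 @ {0↦2, 1↦3, 2↦4, 3↦0}  ⇒  5 nodes, 3 edges  {0-q->2 1-q->1 5-p->2}
[2] R1 @ {0↦2, 1↦5, 2↦6, 3↦0}  ⇒  3 nodes, 2 edges  {0-q->2 1-q->1}
halt: no rule applies after step 2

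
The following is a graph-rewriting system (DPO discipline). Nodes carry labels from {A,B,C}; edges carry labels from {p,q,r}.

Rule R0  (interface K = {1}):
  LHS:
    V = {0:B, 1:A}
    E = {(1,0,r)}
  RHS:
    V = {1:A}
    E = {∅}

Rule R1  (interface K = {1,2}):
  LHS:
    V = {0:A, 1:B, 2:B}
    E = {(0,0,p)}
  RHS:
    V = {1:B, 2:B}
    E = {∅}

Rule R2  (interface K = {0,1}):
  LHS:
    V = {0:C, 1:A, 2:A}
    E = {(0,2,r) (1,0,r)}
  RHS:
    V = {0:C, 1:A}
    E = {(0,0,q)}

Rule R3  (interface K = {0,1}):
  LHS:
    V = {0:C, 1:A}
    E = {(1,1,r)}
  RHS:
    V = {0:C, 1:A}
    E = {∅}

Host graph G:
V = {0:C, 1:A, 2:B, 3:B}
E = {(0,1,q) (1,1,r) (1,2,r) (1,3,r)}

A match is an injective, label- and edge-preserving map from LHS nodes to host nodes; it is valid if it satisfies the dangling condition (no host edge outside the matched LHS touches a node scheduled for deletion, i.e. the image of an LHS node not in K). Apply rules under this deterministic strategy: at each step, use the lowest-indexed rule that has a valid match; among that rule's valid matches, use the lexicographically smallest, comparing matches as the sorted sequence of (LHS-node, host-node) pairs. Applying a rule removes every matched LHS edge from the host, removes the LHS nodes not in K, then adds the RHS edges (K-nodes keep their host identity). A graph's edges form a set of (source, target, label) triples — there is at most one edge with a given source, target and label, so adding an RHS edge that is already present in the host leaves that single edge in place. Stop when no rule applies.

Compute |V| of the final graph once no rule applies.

start.  V:4 E:4  edges: 0-q->1 1-r->1 1-r->2 1-r->3
1. fire R0 via {0↦2, 1↦1}  →  V:3 E:3  edges: 0-q->1 1-r->1 1-r->3
2. fire R0 via {0↦3, 1↦1}  →  V:2 E:2  edges: 0-q->1 1-r->1
3. fire R3 via {0↦0, 1↦1}  →  V:2 E:1  edges: 0-q->1
halt: no rule applies after step 3
NF nodes: {0:C, 1:A}

Answer: 2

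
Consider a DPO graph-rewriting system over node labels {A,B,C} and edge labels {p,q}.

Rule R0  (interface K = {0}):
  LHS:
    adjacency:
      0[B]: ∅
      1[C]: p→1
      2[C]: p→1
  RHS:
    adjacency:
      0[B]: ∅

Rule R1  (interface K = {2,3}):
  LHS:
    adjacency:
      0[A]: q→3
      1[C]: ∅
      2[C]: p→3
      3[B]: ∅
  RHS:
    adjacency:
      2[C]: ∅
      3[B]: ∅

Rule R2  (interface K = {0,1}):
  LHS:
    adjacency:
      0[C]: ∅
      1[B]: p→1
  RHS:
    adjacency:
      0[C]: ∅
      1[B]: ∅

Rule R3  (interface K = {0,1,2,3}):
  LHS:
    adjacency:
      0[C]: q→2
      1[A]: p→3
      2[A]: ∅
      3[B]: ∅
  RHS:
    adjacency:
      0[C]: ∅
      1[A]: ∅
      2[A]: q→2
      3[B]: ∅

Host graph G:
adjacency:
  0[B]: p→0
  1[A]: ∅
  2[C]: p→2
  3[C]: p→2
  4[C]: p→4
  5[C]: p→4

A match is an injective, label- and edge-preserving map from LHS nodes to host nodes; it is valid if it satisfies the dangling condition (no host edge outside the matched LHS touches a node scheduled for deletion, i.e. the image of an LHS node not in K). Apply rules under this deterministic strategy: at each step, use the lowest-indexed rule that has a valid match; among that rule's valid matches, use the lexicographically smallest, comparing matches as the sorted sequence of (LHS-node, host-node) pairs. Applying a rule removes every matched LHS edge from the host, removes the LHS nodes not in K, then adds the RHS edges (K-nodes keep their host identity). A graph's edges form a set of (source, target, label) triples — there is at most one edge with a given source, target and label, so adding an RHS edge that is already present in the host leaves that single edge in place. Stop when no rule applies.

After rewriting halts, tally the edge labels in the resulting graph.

initial: |V|=6 |E|=5  E = 0-p->0 2-p->2 3-p->2 4-p->4 5-p->4
step 1: apply R0 at {0↦0, 1↦2, 2↦3}  → |V|=4 |E|=3  E = 0-p->0 4-p->4 5-p->4
step 2: apply R0 at {0↦0, 1↦4, 2↦5}  → |V|=2 |E|=1  E = 0-p->0
normal form: no rule applies after step 2
NF edges: [(0, 0, 'p')]

Answer: p:1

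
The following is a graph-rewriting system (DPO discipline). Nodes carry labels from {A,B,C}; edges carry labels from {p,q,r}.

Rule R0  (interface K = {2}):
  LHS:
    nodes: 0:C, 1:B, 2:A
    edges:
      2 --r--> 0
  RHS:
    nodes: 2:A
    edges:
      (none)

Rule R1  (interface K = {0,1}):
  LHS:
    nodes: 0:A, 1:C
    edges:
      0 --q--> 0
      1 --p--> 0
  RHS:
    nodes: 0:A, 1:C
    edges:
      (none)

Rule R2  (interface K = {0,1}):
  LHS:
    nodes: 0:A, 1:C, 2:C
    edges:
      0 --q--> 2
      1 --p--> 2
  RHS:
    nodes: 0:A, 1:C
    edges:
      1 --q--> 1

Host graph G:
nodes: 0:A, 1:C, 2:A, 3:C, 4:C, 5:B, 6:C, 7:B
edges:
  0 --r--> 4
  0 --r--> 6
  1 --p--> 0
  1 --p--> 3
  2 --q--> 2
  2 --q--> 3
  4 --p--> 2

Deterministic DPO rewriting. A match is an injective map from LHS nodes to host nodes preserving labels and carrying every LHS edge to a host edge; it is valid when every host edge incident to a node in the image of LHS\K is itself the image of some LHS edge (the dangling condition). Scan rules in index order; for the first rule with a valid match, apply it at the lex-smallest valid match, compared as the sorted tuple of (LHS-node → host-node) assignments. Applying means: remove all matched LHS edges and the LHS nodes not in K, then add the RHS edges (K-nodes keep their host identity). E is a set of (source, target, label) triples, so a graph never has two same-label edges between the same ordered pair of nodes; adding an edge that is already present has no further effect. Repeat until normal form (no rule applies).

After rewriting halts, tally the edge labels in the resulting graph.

Answer: p:1 q:1

Steps:
start.  V:8 E:7  edges: 0-r->4 0-r->6 1-p->0 1-p->3 2-q->2 2-q->3 4-p->2
1. fire R0 via {0↦6, 1↦5, 2↦0}  →  V:6 E:6  edges: 0-r->4 1-p->0 1-p->3 2-q->2 2-q->3 4-p->2
2. fire R1 via {0↦2, 1↦4}  →  V:6 E:4  edges: 0-r->4 1-p->0 1-p->3 2-q->3
3. fire R0 via {0↦4, 1↦7, 2↦0}  →  V:4 E:3  edges: 1-p->0 1-p->3 2-q->3
4. fire R2 via {0↦2, 1↦1, 2↦3}  →  V:3 E:2  edges: 1-p->0 1-q->1
halt: no rule applies after step 4
NF edges: [(1, 0, 'p'), (1, 1, 'q')]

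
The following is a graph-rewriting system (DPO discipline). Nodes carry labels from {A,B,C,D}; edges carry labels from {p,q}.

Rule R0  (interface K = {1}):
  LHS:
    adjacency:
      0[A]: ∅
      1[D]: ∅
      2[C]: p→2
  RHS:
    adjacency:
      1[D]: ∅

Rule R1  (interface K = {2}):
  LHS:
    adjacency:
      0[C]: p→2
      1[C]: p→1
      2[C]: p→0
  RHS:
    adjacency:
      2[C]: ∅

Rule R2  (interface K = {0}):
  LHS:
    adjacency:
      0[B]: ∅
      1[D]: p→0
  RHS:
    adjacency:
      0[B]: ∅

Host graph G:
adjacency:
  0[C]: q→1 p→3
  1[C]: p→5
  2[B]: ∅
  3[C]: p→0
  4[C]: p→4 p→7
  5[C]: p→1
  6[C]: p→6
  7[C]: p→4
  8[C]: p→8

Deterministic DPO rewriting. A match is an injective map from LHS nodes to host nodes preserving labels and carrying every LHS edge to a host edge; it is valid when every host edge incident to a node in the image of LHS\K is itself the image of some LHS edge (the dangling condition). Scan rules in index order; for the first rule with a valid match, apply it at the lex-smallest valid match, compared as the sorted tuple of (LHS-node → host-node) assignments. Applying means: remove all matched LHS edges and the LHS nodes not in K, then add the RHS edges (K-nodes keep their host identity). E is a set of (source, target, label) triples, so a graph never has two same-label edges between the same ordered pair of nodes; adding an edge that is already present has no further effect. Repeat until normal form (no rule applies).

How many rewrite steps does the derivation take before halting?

Answer: 2

Steps:
start.  V:9 E:10  edges: 0-q->1 0-p->3 1-p->5 3-p->0 4-p->4 4-p->7 5-p->1 6-p->6 7-p->4 8-p->8
1. fire R1 via {0↦3, 1↦6, 2↦0}  →  V:7 E:7  edges: 0-q->1 1-p->5 4-p->4 4-p->7 5-p->1 7-p->4 8-p->8
2. fire R1 via {0↦5, 1↦8, 2↦1}  →  V:5 E:4  edges: 0-q->1 4-p->4 4-p->7 7-p->4
halt: no rule applies after step 2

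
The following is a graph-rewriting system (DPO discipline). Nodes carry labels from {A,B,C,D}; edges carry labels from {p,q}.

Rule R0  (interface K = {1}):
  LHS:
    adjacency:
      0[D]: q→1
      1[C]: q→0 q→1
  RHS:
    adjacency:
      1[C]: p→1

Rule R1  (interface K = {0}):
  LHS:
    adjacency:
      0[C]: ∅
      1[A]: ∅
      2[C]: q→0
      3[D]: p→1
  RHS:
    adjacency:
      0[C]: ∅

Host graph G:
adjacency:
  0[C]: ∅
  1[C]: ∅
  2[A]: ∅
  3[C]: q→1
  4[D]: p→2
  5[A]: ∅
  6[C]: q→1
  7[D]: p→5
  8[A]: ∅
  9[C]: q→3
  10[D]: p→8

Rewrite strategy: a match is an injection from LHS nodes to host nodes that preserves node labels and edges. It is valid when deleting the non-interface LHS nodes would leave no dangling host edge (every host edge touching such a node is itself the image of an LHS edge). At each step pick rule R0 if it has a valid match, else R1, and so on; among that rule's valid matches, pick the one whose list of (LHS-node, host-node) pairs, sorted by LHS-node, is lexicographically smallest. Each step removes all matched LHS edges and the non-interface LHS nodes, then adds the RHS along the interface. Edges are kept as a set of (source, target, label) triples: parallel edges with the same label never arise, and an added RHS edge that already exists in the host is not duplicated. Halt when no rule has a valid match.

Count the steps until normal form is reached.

start.  V:11 E:6  edges: 3-q->1 4-p->2 6-q->1 7-p->5 9-q->3 10-p->8
1. fire R1 via {0↦1, 1↦2, 2↦6, 3↦4}  →  V:8 E:4  edges: 3-q->1 7-p->5 9-q->3 10-p->8
2. fire R1 via {0↦3, 1↦5, 2↦9, 3↦7}  →  V:5 E:2  edges: 3-q->1 10-p->8
3. fire R1 via {0↦1, 1↦8, 2↦3, 3↦10}  →  V:2 E:0  edges: ∅
final graph: no rule applies after step 3

Answer: 3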